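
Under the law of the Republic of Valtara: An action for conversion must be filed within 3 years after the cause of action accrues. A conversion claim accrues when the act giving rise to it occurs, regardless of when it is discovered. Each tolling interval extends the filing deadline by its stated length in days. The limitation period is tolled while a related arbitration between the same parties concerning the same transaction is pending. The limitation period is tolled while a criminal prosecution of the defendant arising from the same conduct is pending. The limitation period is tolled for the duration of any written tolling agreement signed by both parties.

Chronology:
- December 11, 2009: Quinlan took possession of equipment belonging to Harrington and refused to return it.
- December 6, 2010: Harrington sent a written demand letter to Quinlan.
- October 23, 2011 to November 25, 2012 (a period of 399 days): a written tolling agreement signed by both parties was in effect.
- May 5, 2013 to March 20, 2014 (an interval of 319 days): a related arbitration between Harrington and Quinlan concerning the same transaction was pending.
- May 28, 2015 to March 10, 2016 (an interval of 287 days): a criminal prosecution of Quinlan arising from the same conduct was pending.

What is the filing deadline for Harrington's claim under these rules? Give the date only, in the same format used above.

The cause of action accrued on December 11, 2009, the date of the act.
The untolled deadline — 3 years after December 11, 2009 — is December 11, 2012.
The period was tolled for 399 days by the written tolling agreement (October 23, 2011 to November 25, 2012), pushing the deadline to January 14, 2014.
The period was tolled for 319 days by the pending related arbitration (May 5, 2013 to March 20, 2014), pushing the deadline to November 29, 2014.
By the time the pending criminal prosecution began on May 28, 2015, the limitation period had already expired on November 29, 2014; that interval cannot revive it.
None of the other events listed affects the running of the period under the stated rules.

November 29, 2014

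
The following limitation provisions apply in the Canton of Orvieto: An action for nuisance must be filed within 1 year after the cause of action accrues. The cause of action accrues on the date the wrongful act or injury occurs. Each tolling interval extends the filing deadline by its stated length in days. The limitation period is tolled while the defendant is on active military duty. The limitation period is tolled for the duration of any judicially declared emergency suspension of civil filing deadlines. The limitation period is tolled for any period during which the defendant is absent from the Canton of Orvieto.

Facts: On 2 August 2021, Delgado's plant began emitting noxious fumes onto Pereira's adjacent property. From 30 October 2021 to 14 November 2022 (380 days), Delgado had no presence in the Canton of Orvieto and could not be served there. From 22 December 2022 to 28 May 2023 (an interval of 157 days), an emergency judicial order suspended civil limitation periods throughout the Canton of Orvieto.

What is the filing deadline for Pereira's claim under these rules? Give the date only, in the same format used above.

The cause of action accrued on 2 August 2021, the date of the act.
The untolled deadline — 1 year after 2 August 2021 — is 2 August 2022.
The period was tolled for 380 days by the defendant's absence from the jurisdiction (30 October 2021 to 14 November 2022), pushing the deadline to 17 August 2023.
Because the emergency suspension of filing deadlines ran from 22 December 2022 to 28 May 2023, the deadline is extended by 157 days to 21 January 2024.

21 January 2024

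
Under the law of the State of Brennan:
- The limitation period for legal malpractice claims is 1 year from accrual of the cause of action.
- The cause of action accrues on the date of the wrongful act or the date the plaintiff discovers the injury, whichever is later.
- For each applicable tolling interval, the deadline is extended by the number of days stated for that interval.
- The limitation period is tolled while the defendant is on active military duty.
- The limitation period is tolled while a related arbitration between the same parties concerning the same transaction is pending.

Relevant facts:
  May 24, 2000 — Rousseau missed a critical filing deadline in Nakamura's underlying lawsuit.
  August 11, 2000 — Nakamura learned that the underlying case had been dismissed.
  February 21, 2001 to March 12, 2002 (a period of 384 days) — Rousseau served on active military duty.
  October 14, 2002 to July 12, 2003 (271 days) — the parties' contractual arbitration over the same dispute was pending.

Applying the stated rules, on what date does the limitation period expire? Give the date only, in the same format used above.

The claim accrued on August 11, 2000 — the later of the May 24, 2000 act and the August 11, 2000 discovery.
1 year from August 11, 2000 is August 11, 2001.
The period was tolled for 384 days by the defendant's active military service (February 21, 2001 to March 12, 2002), pushing the deadline to August 30, 2002.
By the time the pending related arbitration began on October 14, 2002, the limitation period had already expired on August 30, 2002; that interval cannot revive it.

August 30, 2002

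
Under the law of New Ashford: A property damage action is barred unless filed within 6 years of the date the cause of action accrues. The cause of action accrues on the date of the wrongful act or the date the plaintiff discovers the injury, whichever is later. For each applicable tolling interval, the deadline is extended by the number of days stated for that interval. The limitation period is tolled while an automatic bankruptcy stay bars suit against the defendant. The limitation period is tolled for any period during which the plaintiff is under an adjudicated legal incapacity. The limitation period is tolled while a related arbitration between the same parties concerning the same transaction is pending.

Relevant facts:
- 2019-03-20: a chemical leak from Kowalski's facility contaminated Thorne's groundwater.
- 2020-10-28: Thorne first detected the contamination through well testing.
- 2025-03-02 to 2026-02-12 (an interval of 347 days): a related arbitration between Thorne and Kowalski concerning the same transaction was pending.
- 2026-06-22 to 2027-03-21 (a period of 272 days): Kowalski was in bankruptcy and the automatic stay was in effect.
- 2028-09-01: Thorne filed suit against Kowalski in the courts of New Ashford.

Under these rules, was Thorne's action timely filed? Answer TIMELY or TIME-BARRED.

TIME-BARRED

The claim accrued on 2020-10-28 — the later of the 2019-03-20 act and the 2020-10-28 discovery.
6 years from 2020-10-28 is 2026-10-28.
The pending related arbitration from 2025-03-02 to 2026-02-12 tolled the period for 347 days, extending the deadline to 2027-10-10.
The automatic bankruptcy stay from 2026-06-22 to 2027-03-21 tolled the period for 272 days, extending the deadline to 2028-07-08.
Filing on 2028-09-01 missed the 2028-07-08 deadline — the action is time-barred.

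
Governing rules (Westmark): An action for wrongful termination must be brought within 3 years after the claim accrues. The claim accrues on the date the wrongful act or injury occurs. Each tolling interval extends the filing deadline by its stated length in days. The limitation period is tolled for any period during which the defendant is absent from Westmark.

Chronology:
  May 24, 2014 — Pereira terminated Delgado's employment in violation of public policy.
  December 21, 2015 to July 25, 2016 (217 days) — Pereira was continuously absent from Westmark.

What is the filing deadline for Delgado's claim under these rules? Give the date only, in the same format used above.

The claim accrued on May 24, 2014, the date of the act.
Adding the 3 years base period to May 24, 2014 gives a deadline of May 24, 2017, before any tolling.
The period was tolled for 217 days by the defendant's absence from the jurisdiction (December 21, 2015 to July 25, 2016), pushing the deadline to December 27, 2017.

December 27, 2017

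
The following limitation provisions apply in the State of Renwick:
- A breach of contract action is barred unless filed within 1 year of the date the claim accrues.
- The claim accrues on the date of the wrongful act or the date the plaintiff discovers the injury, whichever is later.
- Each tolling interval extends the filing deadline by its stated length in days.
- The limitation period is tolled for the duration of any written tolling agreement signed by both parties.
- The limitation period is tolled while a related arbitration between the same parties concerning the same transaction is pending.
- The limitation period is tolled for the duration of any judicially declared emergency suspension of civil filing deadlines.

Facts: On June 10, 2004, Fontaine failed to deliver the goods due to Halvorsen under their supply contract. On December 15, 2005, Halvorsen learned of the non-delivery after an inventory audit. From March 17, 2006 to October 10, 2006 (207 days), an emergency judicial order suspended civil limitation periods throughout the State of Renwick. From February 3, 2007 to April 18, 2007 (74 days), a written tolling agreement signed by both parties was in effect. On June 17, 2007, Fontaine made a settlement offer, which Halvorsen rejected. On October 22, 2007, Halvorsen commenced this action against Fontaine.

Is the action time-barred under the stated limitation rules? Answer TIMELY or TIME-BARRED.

TIME-BARRED

Because discovery on December 15, 2005 post-dates the June 10, 2004 act, accrual under the later-of rule falls on December 15, 2005.
1 year from December 15, 2005 is December 15, 2006.
Because the emergency suspension of filing deadlines ran from March 17, 2006 to October 10, 2006, the deadline is extended by 207 days to July 10, 2007.
The period was tolled for 74 days by the written tolling agreement (February 3, 2007 to April 18, 2007), pushing the deadline to September 22, 2007.
Nothing else in the chronology tolls or restarts the period.
The October 22, 2007 filing falls after the September 22, 2007 deadline; the claim is time-barred.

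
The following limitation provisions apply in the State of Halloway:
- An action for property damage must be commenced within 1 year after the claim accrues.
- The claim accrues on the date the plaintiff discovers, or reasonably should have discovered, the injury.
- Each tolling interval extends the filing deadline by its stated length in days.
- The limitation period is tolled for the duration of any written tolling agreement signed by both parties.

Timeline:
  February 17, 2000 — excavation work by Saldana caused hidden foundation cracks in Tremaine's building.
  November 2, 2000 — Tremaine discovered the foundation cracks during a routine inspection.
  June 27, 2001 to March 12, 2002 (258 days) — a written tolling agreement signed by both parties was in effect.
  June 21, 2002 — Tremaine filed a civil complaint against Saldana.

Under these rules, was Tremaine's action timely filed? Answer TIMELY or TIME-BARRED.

Under the discovery rule, the claim accrued on November 2, 2000, when Tremaine discovered the injury — not on the February 17, 2000 date of the underlying act.
1 year from November 2, 2000 is November 2, 2001.
The period was tolled for 258 days by the written tolling agreement (June 27, 2001 to March 12, 2002), pushing the deadline to July 18, 2002.
Filing on June 21, 2002 beat the July 18, 2002 deadline — the action is timely.

TIMELY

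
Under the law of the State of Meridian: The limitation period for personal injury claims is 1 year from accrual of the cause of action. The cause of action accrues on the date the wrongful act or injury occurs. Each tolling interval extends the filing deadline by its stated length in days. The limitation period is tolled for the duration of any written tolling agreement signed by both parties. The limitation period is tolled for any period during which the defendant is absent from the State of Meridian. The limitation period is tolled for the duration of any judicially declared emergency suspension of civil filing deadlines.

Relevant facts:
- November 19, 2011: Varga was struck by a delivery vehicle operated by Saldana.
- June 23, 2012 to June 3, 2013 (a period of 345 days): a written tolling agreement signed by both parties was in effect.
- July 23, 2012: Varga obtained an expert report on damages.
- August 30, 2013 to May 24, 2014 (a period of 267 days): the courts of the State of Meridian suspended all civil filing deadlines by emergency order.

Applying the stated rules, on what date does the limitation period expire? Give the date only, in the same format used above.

July 24, 2014

The claim accrued on November 19, 2011, when the wrongful act occurred.
Adding the 1 year base period to November 19, 2011 gives a deadline of November 19, 2012, before any tolling.
The written tolling agreement from June 23, 2012 to June 3, 2013 tolled the period for 345 days, extending the deadline to October 30, 2013.
Because the emergency suspension of filing deadlines ran from August 30, 2013 to May 24, 2014, the deadline is extended by 267 days to July 24, 2014.
Nothing else in the chronology tolls or restarts the period.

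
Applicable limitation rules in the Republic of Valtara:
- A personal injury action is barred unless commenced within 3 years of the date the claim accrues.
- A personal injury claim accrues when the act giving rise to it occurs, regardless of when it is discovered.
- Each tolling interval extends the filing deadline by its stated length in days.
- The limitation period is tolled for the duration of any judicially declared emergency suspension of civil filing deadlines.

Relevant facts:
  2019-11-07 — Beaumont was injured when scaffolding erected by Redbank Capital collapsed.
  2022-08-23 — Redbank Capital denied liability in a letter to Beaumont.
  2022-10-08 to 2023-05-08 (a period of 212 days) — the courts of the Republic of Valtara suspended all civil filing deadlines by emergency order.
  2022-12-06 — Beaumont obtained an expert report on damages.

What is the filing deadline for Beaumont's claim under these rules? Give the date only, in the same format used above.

2023-06-07

The claim accrued on 2019-11-07, when the wrongful act occurred.
Adding the 3 years base period to 2019-11-07 gives a deadline of 2022-11-07, before any tolling.
The period was tolled for 212 days by the emergency suspension of filing deadlines (2022-10-08 to 2023-05-08), pushing the deadline to 2023-06-07.
The other events in the timeline have no effect on the limitation period under the stated rules.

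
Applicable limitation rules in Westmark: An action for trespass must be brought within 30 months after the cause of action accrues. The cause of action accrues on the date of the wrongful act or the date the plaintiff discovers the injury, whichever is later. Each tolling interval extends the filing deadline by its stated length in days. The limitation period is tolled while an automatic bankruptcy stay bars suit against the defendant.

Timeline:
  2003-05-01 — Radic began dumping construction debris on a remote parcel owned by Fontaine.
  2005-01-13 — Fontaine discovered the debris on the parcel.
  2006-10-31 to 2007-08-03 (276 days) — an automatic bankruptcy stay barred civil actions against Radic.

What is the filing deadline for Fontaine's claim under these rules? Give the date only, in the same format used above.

2008-04-14

Because discovery on 2005-01-13 post-dates the 2003-05-01 act, accrual under the later-of rule falls on 2005-01-13.
30 months from 2005-01-13 is 2007-07-13.
The period was tolled for 276 days by the automatic bankruptcy stay (2006-10-31 to 2007-08-03), pushing the deadline to 2008-04-14.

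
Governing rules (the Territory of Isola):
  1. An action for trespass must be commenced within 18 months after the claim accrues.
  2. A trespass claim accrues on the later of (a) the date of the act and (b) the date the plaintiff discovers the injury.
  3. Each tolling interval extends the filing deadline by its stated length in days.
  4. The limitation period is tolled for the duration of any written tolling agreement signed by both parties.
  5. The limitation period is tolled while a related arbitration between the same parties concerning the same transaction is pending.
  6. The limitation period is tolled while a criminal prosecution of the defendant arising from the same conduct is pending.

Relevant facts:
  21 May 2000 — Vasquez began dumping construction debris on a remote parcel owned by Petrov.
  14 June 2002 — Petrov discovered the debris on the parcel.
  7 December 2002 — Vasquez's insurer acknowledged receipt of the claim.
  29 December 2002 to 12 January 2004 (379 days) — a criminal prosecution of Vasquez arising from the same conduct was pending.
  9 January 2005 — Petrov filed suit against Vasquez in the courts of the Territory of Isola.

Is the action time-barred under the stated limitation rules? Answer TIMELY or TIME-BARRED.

TIME-BARRED

The claim accrued on 14 June 2002 — the later of the 21 May 2000 act and the 14 June 2002 discovery.
Adding the 18 months base period to 14 June 2002 gives a deadline of 14 December 2003, before any tolling.
The period was tolled for 379 days by the pending criminal prosecution (29 December 2002 to 12 January 2004), pushing the deadline to 27 December 2004.
The other events in the timeline have no effect on the limitation period under the stated rules.
The 9 January 2005 filing falls after the 27 December 2004 deadline; the claim is time-barred.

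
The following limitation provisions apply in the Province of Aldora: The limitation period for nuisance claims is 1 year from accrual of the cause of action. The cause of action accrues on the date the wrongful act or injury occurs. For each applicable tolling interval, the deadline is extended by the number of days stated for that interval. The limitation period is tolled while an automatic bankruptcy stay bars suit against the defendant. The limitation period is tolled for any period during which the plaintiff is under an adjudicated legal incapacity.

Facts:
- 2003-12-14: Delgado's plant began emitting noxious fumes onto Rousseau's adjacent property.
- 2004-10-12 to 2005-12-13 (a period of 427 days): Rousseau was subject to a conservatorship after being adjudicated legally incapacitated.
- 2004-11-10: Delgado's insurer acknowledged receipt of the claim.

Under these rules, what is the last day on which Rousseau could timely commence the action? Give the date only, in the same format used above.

2006-02-14

The limitation period began to run on 2003-12-14.
The untolled deadline — 1 year after 2003-12-14 — is 2004-12-14.
The period was tolled for 427 days by the plaintiff's legal incapacity (2004-10-12 to 2005-12-13), pushing the deadline to 2006-02-14.
Nothing else in the chronology tolls or restarts the period.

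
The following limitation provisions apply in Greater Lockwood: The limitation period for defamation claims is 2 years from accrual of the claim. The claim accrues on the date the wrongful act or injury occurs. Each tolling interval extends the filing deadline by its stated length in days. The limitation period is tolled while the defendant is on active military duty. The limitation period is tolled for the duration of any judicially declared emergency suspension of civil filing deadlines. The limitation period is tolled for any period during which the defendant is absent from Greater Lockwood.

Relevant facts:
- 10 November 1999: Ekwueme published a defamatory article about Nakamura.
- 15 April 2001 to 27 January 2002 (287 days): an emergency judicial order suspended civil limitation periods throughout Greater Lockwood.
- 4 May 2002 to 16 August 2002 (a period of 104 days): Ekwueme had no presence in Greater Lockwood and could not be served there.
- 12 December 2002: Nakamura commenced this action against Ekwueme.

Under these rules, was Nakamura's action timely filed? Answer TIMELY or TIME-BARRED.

The claim accrued on 10 November 1999, when the wrongful act occurred.
The untolled deadline — 2 years after 10 November 1999 — is 10 November 2001.
The emergency suspension of filing deadlines from 15 April 2001 to 27 January 2002 tolled the period for 287 days, extending the deadline to 24 August 2002.
The defendant's absence from the jurisdiction from 4 May 2002 to 16 August 2002 tolled the period for 104 days, extending the deadline to 6 December 2002.
Nakamura filed on 12 December 2002, after the 6 December 2002 deadline, so the action is time-barred.

TIME-BARRED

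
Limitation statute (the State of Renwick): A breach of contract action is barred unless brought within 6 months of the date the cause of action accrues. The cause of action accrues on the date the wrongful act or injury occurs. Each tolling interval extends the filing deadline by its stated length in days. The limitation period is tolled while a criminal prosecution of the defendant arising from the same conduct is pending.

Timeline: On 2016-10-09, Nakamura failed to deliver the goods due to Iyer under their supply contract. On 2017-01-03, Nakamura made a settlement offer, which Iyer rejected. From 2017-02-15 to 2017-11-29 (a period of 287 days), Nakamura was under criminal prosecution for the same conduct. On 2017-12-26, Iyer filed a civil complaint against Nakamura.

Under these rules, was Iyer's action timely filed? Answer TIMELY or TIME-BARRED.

The cause of action accrued on 2016-10-09, the date of the act.
6 months from 2016-10-09 is 2017-04-09.
The pending criminal prosecution from 2017-02-15 to 2017-11-29 tolled the period for 287 days, extending the deadline to 2018-01-21.
Nothing else in the chronology tolls or restarts the period.
Filing on 2017-12-26 beat the 2018-01-21 deadline — the action is timely.

TIMELY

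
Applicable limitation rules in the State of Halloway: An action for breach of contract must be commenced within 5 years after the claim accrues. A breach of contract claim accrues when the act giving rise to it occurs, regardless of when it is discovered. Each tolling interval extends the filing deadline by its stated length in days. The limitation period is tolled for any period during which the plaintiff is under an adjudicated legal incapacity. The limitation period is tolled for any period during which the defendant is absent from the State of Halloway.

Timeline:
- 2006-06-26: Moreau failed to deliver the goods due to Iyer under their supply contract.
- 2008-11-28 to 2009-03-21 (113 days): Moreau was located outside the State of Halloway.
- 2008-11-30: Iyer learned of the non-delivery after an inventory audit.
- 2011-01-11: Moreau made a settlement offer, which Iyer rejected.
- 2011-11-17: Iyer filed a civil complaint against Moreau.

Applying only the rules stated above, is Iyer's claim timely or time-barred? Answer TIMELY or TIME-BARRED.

The claim accrued on 2006-06-26, when the wrongful act occurred; under the stated occurrence rule the 2008-11-30 discovery does not delay accrual.
The untolled deadline — 5 years after 2006-06-26 — is 2011-06-26.
The period was tolled for 113 days by the defendant's absence from the jurisdiction (2008-11-28 to 2009-03-21), pushing the deadline to 2011-10-17.
None of the other events listed affects the running of the period under the stated rules.
Filing on 2011-11-17 missed the 2011-10-17 deadline — the action is time-barred.

TIME-BARRED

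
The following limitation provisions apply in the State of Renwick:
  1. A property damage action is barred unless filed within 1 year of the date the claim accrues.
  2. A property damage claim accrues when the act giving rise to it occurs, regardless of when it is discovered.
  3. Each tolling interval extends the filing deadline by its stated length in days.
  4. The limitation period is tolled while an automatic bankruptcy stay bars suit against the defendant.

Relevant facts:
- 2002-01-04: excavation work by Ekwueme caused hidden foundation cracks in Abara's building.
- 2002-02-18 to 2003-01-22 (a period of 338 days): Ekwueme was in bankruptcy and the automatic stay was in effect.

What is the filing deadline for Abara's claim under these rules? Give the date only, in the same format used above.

The claim accrued on 2002-01-04, when the wrongful act occurred.
Adding the 1 year base period to 2002-01-04 gives a deadline of 2003-01-04, before any tolling.
The automatic bankruptcy stay from 2002-02-18 to 2003-01-22 tolled the period for 338 days, extending the deadline to 2003-12-08.

2003-12-08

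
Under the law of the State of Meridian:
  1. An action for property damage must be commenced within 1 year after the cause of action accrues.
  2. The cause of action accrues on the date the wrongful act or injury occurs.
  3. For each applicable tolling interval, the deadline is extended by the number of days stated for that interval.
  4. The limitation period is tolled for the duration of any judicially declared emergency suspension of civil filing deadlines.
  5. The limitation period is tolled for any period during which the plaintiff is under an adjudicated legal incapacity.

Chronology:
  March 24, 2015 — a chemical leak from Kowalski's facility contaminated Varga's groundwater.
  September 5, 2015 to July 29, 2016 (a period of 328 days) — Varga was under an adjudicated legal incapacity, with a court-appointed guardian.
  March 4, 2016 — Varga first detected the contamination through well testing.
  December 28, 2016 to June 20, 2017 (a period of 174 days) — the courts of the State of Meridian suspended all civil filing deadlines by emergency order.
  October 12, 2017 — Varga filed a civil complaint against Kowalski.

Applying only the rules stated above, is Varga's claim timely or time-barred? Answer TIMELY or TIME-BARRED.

Because the rule ties accrual to occurrence, the claim accrued on March 24, 2015, not on the March 4, 2016 discovery date.
Adding the 1 year base period to March 24, 2015 gives a deadline of March 24, 2016, before any tolling.
The period was tolled for 328 days by the plaintiff's legal incapacity (September 5, 2015 to July 29, 2016), pushing the deadline to February 15, 2017.
Because the emergency suspension of filing deadlines ran from December 28, 2016 to June 20, 2017, the deadline is extended by 174 days to August 8, 2017.
Filing on October 12, 2017 missed the August 8, 2017 deadline — the action is time-barred.

TIME-BARRED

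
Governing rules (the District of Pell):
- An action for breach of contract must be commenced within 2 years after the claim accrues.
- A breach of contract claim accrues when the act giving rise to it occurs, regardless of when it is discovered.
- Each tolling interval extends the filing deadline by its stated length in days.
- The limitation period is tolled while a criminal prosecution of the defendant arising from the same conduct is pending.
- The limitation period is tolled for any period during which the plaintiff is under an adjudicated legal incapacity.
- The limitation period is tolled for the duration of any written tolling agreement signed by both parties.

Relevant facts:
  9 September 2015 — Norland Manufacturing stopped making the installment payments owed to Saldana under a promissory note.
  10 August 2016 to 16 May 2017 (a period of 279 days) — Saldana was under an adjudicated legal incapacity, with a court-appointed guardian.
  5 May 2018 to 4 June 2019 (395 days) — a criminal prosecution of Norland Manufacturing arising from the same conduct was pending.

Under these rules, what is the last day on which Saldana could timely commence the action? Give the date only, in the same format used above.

The limitation period began to run on 9 September 2015.
Adding the 2 years base period to 9 September 2015 gives a deadline of 9 September 2017, before any tolling.
Because the plaintiff's legal incapacity ran from 10 August 2016 to 16 May 2017, the deadline is extended by 279 days to 15 June 2018.
The period was tolled for 395 days by the pending criminal prosecution (5 May 2018 to 4 June 2019), pushing the deadline to 15 July 2019.

15 July 2019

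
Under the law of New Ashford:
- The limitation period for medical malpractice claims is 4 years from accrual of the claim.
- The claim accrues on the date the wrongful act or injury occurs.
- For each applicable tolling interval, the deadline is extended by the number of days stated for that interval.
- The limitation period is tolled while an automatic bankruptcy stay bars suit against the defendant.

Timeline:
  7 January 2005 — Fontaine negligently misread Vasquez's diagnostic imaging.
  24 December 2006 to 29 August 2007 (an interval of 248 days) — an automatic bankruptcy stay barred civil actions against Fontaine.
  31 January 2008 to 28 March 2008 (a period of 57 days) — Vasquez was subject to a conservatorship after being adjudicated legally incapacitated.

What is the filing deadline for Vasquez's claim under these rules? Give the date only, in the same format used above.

The claim accrued on 7 January 2005, the date of the act.
Adding the 4 years base period to 7 January 2005 gives a deadline of 7 January 2009, before any tolling.
Because the automatic bankruptcy stay ran from 24 December 2006 to 29 August 2007, the deadline is extended by 248 days to 12 September 2009.
Although the plaintiff's incapacity ran from 31 January 2008 to 28 March 2008, the stated rules do not make that a tolling event, so it is disregarded.

12 September 2009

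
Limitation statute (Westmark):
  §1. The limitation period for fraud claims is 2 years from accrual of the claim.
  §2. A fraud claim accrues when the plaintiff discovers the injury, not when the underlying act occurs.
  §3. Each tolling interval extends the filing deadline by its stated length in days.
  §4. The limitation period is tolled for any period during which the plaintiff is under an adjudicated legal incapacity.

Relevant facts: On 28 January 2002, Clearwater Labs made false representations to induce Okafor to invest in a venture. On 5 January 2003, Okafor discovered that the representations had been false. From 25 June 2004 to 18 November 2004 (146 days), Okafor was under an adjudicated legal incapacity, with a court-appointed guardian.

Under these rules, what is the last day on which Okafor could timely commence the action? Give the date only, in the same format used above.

31 May 2005

The claim did not accrue until Okafor discovered the injury on 5 January 2003; the 28 January 2002 act date does not start the clock under the stated rule.
2 years from 5 January 2003 is 5 January 2005.
The plaintiff's legal incapacity from 25 June 2004 to 18 November 2004 tolled the period for 146 days, extending the deadline to 31 May 2005.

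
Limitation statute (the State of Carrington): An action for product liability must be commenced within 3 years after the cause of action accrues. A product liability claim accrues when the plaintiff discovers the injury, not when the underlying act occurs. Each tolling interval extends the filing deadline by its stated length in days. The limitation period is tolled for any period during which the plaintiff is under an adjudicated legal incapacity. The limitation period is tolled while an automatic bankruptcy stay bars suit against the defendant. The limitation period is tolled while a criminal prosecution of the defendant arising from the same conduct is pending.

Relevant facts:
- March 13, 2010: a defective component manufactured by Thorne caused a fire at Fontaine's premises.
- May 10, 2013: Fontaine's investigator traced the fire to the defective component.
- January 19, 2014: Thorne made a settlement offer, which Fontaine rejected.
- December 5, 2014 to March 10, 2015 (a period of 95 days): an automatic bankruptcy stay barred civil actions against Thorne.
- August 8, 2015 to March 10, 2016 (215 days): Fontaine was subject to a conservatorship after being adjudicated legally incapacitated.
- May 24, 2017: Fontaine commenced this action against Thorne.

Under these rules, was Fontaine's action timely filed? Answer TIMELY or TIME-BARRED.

TIME-BARRED

The claim did not accrue until Fontaine discovered the injury on May 10, 2013; the March 13, 2010 act date does not start the clock under the stated rule.
3 years from May 10, 2013 is May 10, 2016.
Because the automatic bankruptcy stay ran from December 5, 2014 to March 10, 2015, the deadline is extended by 95 days to August 13, 2016.
Because the plaintiff's legal incapacity ran from August 8, 2015 to March 10, 2016, the deadline is extended by 215 days to March 16, 2017.
Nothing else in the chronology tolls or restarts the period.
Filing on May 24, 2017 missed the March 16, 2017 deadline — the action is time-barred.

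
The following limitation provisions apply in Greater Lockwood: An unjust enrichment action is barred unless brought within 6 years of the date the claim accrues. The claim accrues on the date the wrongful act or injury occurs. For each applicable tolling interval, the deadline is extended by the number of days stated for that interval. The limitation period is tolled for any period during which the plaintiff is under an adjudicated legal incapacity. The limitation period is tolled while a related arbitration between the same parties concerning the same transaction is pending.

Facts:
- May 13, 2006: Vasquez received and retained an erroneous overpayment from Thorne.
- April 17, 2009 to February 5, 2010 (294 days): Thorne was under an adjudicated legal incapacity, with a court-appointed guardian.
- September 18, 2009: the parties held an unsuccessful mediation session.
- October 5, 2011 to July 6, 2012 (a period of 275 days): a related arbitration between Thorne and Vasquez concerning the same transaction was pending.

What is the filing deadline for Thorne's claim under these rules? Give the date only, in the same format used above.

The limitation period began to run on May 13, 2006.
Adding the 6 years base period to May 13, 2006 gives a deadline of May 13, 2012, before any tolling.
The period was tolled for 294 days by the plaintiff's legal incapacity (April 17, 2009 to February 5, 2010), pushing the deadline to March 3, 2013.
Because the pending related arbitration ran from October 5, 2011 to July 6, 2012, the deadline is extended by 275 days to December 3, 2013.
Nothing else in the chronology tolls or restarts the period.

December 3, 2013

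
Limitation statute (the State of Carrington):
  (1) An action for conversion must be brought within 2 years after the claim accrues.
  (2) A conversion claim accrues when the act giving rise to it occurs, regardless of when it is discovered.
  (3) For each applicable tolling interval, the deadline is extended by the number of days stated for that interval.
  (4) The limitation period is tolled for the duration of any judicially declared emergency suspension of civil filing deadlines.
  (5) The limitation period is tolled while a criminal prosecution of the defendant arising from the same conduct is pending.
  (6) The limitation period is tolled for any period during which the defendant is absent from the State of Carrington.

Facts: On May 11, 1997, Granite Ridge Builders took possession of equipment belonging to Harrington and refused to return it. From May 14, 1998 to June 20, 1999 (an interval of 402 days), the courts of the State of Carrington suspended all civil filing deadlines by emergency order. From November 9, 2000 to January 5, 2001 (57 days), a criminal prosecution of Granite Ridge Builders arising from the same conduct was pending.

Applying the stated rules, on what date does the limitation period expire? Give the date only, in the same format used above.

The claim accrued on May 11, 1997, the date of the act.
Adding the 2 years base period to May 11, 1997 gives a deadline of May 11, 1999, before any tolling.
The emergency suspension of filing deadlines from May 14, 1998 to June 20, 1999 tolled the period for 402 days, extending the deadline to June 16, 2000.
By the time the pending criminal prosecution began on November 9, 2000, the limitation period had already expired on June 16, 2000; that interval cannot revive it.

June 16, 2000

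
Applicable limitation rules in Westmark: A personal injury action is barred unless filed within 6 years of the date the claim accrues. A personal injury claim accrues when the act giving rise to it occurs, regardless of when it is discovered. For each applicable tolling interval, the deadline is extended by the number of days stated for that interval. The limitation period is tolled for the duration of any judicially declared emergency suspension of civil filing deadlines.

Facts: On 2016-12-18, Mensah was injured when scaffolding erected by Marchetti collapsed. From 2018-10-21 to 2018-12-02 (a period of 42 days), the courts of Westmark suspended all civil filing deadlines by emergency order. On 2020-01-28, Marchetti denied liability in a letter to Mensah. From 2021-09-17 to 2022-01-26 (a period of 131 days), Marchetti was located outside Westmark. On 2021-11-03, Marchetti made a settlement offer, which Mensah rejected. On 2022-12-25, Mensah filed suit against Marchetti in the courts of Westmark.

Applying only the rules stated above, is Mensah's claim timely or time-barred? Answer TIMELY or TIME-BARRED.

TIMELY

The claim accrued on 2016-12-18, when the wrongful act occurred.
The untolled deadline — 6 years after 2016-12-18 — is 2022-12-18.
The emergency suspension of filing deadlines from 2018-10-21 to 2018-12-02 tolled the period for 42 days, extending the deadline to 2023-01-29.
No stated provision tolls the period for the defendant's absence, so the interval from 2021-09-17 to 2022-01-26 has no effect on the deadline.
None of the other events listed affects the running of the period under the stated rules.
The 2022-12-25 filing precedes the 2023-01-29 deadline; the claim is timely.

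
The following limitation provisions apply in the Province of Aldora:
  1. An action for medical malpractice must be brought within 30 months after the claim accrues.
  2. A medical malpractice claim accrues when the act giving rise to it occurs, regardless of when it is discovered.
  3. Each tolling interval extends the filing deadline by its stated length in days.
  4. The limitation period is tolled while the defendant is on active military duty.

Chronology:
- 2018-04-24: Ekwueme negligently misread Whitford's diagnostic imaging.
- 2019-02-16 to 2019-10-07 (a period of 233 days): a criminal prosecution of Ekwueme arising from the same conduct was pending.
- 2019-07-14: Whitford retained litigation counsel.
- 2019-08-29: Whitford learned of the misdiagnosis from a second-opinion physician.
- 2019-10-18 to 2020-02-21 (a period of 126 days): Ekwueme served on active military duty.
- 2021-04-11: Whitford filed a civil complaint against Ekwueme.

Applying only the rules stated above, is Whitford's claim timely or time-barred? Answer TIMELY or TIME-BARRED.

The claim accrued on 2018-04-24, when the wrongful act occurred; under the stated occurrence rule the 2019-08-29 discovery does not delay accrual.
Adding the 30 months base period to 2018-04-24 gives a deadline of 2020-10-24, before any tolling.
Because the defendant's active military service ran from 2019-10-18 to 2020-02-21, the deadline is extended by 126 days to 2021-02-27.
Although a criminal prosecution ran from 2019-02-16 to 2019-10-07, the stated rules do not make that a tolling event, so it is disregarded.
Nothing else in the chronology tolls or restarts the period.
Whitford filed on 2021-04-11, after the 2021-02-27 deadline, so the action is time-barred.

TIME-BARRED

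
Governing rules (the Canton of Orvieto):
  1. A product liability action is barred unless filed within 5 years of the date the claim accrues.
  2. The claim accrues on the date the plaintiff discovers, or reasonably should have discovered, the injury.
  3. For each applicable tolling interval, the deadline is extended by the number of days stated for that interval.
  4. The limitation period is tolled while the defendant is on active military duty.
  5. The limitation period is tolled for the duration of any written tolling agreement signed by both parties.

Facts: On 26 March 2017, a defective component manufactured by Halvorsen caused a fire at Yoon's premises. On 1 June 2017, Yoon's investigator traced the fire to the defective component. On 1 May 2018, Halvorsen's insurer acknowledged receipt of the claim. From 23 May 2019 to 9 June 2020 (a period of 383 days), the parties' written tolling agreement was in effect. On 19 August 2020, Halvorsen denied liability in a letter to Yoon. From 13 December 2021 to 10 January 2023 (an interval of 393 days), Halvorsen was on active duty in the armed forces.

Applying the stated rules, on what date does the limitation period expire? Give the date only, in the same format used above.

16 July 2024

The claim did not accrue until Yoon discovered the injury on 1 June 2017; the 26 March 2017 act date does not start the clock under the stated rule.
5 years from 1 June 2017 is 1 June 2022.
The written tolling agreement from 23 May 2019 to 9 June 2020 tolled the period for 383 days, extending the deadline to 19 June 2023.
Because the defendant's active military service ran from 13 December 2021 to 10 January 2023, the deadline is extended by 393 days to 16 July 2024.
Nothing else in the chronology tolls or restarts the period.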